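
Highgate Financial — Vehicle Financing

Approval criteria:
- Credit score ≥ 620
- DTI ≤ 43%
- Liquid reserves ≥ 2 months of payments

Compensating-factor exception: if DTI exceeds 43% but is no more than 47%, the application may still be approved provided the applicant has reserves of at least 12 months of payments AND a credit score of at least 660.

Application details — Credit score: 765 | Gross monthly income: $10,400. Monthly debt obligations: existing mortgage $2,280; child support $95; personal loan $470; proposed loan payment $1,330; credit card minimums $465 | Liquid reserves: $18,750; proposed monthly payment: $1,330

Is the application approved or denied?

Approved

Credit score 765 ≥ 620 (meets base)
Total debts = (2,280 + 95 + 470 + 1,330 + 465) = 4,640. DTI = 4,640/10,400 = 44.6% > 43% — standard DTI limit exceeded.
Liquid reserves cover 18,750/1,330 = 14.1 months — ≥ 2 required
44.6% falls in the override range (43%–47%), so the compensating-factor test applies.
Override check — reserves: 14.1 mo (ok); score: 765 (ok).
Both compensating conditions met → exception applies.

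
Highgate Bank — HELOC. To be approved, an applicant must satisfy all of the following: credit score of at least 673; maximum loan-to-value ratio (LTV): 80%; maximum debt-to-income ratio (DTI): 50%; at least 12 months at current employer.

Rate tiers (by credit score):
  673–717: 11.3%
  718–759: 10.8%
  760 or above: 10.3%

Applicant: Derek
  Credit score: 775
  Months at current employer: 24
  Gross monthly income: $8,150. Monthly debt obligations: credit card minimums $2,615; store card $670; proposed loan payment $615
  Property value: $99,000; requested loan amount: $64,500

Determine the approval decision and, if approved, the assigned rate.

Credit score 775 ≥ 673 (meets minimum)
Total monthly debts = (2,615 + 670 + 615) = 3,900. DTI: 3,900 ÷ 8,150 = 47.9%, within the 50% cap
LTV: 64,500 ÷ 99,000 = 65.2%, within 80% cap
Employment 24 ≥ 12 months
All requirements met. Score 775 falls in the 760 or above tier → 10.3%.

Approved at 10.3%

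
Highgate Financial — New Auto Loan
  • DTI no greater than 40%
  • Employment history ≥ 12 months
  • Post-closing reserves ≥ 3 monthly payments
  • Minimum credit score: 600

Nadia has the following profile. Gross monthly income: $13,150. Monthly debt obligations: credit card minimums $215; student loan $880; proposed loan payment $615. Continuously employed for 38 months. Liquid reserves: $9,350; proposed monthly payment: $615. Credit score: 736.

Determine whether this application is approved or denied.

Total monthly debts = (215 + 880 + 615) = 1,710. Debt-to-income = 1,710/13,150 = 13% — meets 40% limit
Employment 38 ≥ 12 months
Liquid reserves cover 9,350/615 = 15.2 months — ≥ 3 required
Credit score 736 ≥ 600 (meets)
All criteria satisfied.

Approved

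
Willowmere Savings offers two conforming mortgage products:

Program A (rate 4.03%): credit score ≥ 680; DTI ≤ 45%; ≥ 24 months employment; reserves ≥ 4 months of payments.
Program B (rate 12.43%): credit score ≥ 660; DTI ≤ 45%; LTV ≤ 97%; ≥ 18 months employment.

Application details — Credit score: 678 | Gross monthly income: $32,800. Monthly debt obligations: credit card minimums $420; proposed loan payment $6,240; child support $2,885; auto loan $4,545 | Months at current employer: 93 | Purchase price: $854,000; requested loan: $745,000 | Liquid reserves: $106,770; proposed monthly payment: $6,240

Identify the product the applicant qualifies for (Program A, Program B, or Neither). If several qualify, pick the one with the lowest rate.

Total debts = (420 + 6,240 + 2,885 + 4,545) = 14,090; DTI = 14,090/32,800 = 43%.
LTV = 745,000/854,000 = 87.2%.
Reserves = 106,770/6,240 = 17.1 months.
Program A: score 678 < 680; DTI 43% ≤ 45%; employment 93 ≥ 24 mo; reserves 17.1 ≥ 4 mo → does not qualify.
Program B: score 678 ≥ 660; DTI 43% ≤ 45%; LTV 87.2% ≤ 97%; employment 93 ≥ 18 mo → qualifies.

Program B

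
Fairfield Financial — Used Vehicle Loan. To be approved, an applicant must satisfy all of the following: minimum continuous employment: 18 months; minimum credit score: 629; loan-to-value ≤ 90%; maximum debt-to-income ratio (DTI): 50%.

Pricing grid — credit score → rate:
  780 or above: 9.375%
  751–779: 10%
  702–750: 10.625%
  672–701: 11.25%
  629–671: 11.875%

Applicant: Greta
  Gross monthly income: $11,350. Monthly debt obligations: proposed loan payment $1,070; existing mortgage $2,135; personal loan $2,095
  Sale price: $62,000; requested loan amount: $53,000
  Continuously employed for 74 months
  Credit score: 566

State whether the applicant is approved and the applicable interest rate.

Denied

Credit score 566 < 629 (below minimum)
Loan-to-value = 53,000/62,000 = 85.5% — pass (90% max)
Employment 74 ≥ 18 months
Total monthly debts = (1,070 + 2,135 + 2,095) = 5,300. DTI = 5,300/11,350 = 46.7% ≤ 50%
Not all requirements met → denied.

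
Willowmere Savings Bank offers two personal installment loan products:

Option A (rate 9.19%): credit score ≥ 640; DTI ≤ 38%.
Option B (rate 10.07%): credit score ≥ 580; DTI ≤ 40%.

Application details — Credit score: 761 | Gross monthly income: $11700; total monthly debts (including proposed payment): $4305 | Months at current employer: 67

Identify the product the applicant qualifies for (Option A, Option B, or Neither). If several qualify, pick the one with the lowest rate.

DTI = 4,305/11,700 = 36.8%.
Option A: score 761 ≥ 640; DTI 36.8% ≤ 38% → qualifies.
Option B: score 761 ≥ 580; DTI 36.8% ≤ 40% → qualifies.
Qualifying: Option A, Option B. Lowest rate is 9.19% → Option A.

Option A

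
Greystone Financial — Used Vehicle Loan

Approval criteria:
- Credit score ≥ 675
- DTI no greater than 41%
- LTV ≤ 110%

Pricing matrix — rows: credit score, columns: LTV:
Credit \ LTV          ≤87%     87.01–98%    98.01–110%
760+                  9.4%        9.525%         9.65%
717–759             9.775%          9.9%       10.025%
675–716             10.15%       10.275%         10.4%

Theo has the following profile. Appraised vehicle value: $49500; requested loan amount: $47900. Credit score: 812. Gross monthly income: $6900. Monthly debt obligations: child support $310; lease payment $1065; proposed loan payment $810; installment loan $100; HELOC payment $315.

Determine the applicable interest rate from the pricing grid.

Credit score 812 ≥ 675; Total monthly debts = (310 + 1,065 + 810 + 100 + 315) = 2,600. DTI = 2,600/6,900 = 37.7% ≤ 41%
LTV = 47,900/49,500 = 96.8% ≤ 110%
Row: 812 falls in 760+. Column: 96.8% falls in 87.01–98%. Rate = 9.525%.

9.525%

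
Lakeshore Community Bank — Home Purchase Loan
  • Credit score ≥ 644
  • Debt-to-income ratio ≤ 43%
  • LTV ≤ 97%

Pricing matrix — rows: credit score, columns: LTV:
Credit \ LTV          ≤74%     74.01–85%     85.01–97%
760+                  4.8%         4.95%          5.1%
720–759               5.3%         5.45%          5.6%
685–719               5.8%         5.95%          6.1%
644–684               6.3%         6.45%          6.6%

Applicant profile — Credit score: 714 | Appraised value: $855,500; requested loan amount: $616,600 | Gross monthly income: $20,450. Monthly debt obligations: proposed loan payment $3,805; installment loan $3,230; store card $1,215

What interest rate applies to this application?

5.8%

Credit score 714 ≥ 644; Total monthly debts = (3,805 + 3,230 + 1,215) = 8,250. DTI: 8,250 ÷ 20,450 = 40.3%, within the 43% cap
Loan-to-value = 616,600/855,500 = 72.1% — pass (97% max)
Credit 714 → row 685–719; LTV 72.1% → column ≤74%. Grid cell → 5.8%.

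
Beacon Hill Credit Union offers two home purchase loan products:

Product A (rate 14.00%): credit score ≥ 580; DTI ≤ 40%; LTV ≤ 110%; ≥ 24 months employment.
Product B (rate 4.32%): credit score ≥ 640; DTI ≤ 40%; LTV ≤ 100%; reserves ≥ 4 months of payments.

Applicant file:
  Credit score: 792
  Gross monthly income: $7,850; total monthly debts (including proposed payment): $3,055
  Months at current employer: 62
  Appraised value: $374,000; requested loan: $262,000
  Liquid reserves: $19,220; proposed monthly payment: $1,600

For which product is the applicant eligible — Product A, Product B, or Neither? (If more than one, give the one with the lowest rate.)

Product B

DTI = 3,055/7,850 = 38.9%.
LTV = 262,000/374,000 = 70.1%.
Reserves = 19,220/1,600 = 12.0 months.
Product A: score 792 ≥ 580; DTI 38.9% ≤ 40%; LTV 70.1% ≤ 110%; employment 62 ≥ 24 mo → qualifies.
Product B: score 792 ≥ 640; DTI 38.9% ≤ 40%; LTV 70.1% ≤ 100%; reserves 12.0 ≥ 4 mo → qualifies.
Qualifying: Product A, Product B. Lowest rate is 4.32% → Product B.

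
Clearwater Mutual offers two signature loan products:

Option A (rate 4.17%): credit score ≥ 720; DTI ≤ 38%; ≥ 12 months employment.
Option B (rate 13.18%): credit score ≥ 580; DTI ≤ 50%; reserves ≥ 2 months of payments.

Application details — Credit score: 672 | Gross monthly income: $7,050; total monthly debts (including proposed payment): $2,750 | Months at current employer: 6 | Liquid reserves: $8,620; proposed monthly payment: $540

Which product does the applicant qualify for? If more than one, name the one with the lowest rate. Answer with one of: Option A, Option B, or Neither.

DTI = 2,750/7,050 = 39%.
Reserves = 8,620/540 = 16.0 months.
Option A: score 672 < 720; DTI 39% > 38%; employment 6 < 12 mo → does not qualify.
Option B: score 672 ≥ 580; DTI 39% ≤ 50%; reserves 16.0 ≥ 2 mo → qualifies.

Option B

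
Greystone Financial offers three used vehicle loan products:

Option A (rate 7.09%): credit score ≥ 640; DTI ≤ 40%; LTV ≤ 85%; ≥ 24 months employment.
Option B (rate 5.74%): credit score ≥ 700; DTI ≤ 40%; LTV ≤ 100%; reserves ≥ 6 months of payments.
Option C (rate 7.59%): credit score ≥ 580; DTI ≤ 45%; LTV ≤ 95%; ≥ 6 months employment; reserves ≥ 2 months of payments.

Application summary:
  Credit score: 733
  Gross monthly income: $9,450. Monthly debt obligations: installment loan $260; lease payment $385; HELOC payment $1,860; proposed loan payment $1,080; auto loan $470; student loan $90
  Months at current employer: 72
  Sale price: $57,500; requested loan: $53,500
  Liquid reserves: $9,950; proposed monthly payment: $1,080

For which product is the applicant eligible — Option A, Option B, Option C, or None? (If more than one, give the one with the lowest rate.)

Option C

Total debts = (260 + 385 + 1,860 + 1,080 + 470 + 90) = 4,145; DTI = 4,145/9,450 = 43.9%.
LTV = 53,500/57,500 = 93%.
Reserves = 9,950/1,080 = 9.2 months.
Option A: score 733 ≥ 640; DTI 43.9% > 40%; LTV 93% > 85%; employment 72 ≥ 24 mo → does not qualify.
Option B: score 733 ≥ 700; DTI 43.9% > 40%; LTV 93% ≤ 100%; reserves 9.2 ≥ 6 mo → does not qualify.
Option C: score 733 ≥ 580; DTI 43.9% ≤ 45%; LTV 93% ≤ 95%; employment 72 ≥ 6 mo; reserves 9.2 ≥ 2 mo → qualifies.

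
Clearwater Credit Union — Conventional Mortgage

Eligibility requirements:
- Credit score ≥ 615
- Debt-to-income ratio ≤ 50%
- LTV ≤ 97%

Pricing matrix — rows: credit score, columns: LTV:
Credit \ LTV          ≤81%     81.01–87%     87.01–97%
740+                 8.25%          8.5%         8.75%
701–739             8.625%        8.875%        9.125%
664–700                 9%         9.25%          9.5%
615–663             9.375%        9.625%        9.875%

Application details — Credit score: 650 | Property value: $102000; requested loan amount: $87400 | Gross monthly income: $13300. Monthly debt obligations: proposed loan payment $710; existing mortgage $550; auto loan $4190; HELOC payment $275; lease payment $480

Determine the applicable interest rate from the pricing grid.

9.625%

Credit score 650 ≥ 615; Total monthly debts = (710 + 550 + 4,190 + 275 + 480) = 6,205. DTI = 6,205/13,300 = 46.7% ≤ 50%
Loan-to-value = 87,400/102,000 = 85.7% — pass (97% max)
Credit 650 → row 615–663; LTV 85.7% → column 81.01–87%. Grid cell → 9.625%.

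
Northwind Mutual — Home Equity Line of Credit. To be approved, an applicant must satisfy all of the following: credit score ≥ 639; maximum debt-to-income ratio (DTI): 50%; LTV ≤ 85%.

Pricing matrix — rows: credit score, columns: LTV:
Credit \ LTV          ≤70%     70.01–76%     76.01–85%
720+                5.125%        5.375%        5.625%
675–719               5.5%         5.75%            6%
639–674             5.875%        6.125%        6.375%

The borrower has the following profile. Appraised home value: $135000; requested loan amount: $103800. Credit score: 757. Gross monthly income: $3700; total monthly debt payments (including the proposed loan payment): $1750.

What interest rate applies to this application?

5.625%

Credit score 757 ≥ 639; DTI: 1,750 ÷ 3,700 = 47.3%, within the 50% cap
LTV: 103,800 ÷ 135,000 = 76.9%, within 85% cap
Row: 757 falls in 720+. Column: 76.9% falls in 76.01–85%. Rate = 5.625%.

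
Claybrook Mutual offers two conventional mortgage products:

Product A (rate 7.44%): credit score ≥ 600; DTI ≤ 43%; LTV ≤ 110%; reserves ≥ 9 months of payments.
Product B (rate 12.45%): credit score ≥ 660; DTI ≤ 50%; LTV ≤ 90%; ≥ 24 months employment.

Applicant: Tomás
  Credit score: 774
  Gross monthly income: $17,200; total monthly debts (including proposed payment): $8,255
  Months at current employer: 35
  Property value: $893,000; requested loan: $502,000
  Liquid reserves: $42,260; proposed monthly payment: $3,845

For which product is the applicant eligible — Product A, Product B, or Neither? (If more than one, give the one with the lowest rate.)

DTI = 8,255/17,200 = 48%.
LTV = 502,000/893,000 = 56.2%.
Reserves = 42,260/3,845 = 11.0 months.
Product A: score 774 ≥ 600; DTI 48% > 43%; LTV 56.2% ≤ 110%; reserves 11.0 ≥ 9 mo → does not qualify.
Product B: score 774 ≥ 660; DTI 48% ≤ 50%; LTV 56.2% ≤ 90%; employment 35 ≥ 24 mo → qualifies.

Product B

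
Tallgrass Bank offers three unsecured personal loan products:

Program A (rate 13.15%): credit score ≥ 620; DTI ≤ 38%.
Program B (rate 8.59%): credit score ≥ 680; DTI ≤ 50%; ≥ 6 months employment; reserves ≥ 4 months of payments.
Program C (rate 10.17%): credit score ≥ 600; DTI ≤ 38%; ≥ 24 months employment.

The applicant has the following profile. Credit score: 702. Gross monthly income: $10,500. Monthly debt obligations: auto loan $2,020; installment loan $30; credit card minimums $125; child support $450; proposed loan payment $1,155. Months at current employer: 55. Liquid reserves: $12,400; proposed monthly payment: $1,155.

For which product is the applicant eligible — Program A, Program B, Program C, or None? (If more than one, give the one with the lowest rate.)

Program B

Total debts = (2,020 + 30 + 125 + 450 + 1,155) = 3,780; DTI = 3,780/10,500 = 36%.
Reserves = 12,400/1,155 = 10.7 months.
Program A: score 702 ≥ 620; DTI 36% ≤ 38% → qualifies.
Program B: score 702 ≥ 680; DTI 36% ≤ 50%; employment 55 ≥ 6 mo; reserves 10.7 ≥ 4 mo → qualifies.
Program C: score 702 ≥ 600; DTI 36% ≤ 38%; employment 55 ≥ 24 mo → qualifies.
Qualifying: Program A, Program B, Program C. Lowest rate is 8.59% → Program B.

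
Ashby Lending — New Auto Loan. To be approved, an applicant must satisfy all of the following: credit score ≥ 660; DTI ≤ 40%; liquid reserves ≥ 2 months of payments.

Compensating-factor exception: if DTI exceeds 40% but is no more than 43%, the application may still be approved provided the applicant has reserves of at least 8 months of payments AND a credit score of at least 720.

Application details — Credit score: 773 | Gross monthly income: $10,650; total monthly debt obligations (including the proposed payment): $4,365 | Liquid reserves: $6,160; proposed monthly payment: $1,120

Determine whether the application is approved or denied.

Credit score 773 ≥ 660 (meets base)
DTI = 4,365/10,650 = 41% > 40% — standard DTI limit exceeded.
Liquid reserves cover 6,160/1,120 = 5.5 months — ≥ 2 required
DTI 41% is within the 40%–43% exception band; checking compensating factors.
Reserves 5.5 < 8 months; credit score 773 ≥ 720.
Override conditions not both satisfied; exception does not apply.

Denied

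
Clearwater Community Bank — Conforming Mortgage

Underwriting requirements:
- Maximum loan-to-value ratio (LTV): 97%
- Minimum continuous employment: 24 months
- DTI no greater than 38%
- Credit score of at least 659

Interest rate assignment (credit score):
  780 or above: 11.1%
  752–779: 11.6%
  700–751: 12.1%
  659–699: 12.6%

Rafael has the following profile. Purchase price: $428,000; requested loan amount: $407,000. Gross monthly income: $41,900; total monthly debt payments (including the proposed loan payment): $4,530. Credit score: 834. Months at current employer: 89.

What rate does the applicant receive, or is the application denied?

Credit score 834 ≥ 659 (meets minimum)
LTV: 407,000 ÷ 428,000 = 95.1%, within 97% cap
DTI: 4,530 ÷ 41,900 = 10.8%, within the 38% cap
Employment 89 ≥ 24 months
All requirements met. Score 834 falls in the 780 or above tier → 11.1%.

Approved at 11.1%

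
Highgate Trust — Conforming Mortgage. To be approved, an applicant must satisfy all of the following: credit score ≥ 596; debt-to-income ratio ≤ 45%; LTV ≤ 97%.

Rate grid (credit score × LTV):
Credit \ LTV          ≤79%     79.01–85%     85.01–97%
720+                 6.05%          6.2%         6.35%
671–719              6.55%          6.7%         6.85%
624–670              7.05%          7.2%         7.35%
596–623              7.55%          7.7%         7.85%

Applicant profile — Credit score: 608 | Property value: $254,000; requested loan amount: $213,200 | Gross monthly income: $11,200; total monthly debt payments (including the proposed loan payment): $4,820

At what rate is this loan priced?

7.7%

Credit score 608 ≥ 596; DTI: 4,820 ÷ 11,200 = 43%, within the 45% cap
LTV: 213,200 ÷ 254,000 = 83.9%, within 97% cap
Row: 608 falls in 596–623. Column: 83.9% falls in 79.01–85%. Rate = 7.7%.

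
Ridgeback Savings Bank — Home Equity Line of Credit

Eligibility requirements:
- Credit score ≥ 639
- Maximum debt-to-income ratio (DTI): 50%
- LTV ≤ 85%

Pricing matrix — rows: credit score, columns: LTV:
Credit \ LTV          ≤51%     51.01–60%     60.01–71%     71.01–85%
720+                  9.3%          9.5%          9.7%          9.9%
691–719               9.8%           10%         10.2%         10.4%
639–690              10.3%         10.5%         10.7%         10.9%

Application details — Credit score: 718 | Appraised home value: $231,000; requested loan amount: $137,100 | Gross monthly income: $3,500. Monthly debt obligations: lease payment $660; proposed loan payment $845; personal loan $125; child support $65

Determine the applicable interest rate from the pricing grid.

10%

Credit score 718 ≥ 639; Total monthly debts = (660 + 845 + 125 + 65) = 1,695. DTI: 1,695 ÷ 3,500 = 48.4%, within the 50% cap
LTV: 137,100 ÷ 231,000 = 59.4%, within 85% cap
Credit 718 → row 691–719; LTV 59.4% → column 51.01–60%. Grid cell → 10%.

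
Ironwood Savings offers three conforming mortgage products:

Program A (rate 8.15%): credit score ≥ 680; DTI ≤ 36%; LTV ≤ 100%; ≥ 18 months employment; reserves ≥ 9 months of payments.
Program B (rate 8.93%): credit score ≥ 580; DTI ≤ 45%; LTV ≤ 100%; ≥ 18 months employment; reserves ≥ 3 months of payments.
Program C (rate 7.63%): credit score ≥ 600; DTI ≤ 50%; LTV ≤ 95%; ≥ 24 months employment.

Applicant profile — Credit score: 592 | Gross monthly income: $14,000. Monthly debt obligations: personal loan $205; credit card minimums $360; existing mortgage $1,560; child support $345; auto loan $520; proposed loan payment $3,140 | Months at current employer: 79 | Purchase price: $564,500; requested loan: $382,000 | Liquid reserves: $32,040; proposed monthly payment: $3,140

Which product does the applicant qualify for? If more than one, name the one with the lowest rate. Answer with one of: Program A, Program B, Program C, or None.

Total debts = (205 + 360 + 1,560 + 345 + 520 + 3,140) = 6,130; DTI = 6,130/14,000 = 43.8%.
LTV = 382,000/564,500 = 67.7%.
Reserves = 32,040/3,140 = 10.2 months.
Program A: score 592 < 680; DTI 43.8% > 36%; LTV 67.7% ≤ 100%; employment 79 ≥ 18 mo; reserves 10.2 ≥ 9 mo → does not qualify.
Program B: score 592 ≥ 580; DTI 43.8% ≤ 45%; LTV 67.7% ≤ 100%; employment 79 ≥ 18 mo; reserves 10.2 ≥ 3 mo → qualifies.
Program C: score 592 < 600; DTI 43.8% ≤ 50%; LTV 67.7% ≤ 95%; employment 79 ≥ 24 mo → does not qualify.

Program B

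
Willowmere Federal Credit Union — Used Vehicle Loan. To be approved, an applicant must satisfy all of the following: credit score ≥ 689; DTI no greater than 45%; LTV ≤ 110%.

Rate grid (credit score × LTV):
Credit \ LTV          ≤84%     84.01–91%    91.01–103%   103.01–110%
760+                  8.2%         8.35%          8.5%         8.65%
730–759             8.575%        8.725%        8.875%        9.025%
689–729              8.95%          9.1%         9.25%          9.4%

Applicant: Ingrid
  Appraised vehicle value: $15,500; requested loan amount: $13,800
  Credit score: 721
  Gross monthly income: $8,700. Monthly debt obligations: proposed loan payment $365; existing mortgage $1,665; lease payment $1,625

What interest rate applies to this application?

9.1%

Credit score 721 ≥ 689; Total monthly debts = (365 + 1,665 + 1,625) = 3,655. Debt-to-income = 3,655/8,700 = 42% — meets 45% limit
Loan-to-value = 13,800/15,500 = 89% — pass (110% max)
Credit 721 → row 689–729; LTV 89% → column 84.01–91%. Grid cell → 9.1%.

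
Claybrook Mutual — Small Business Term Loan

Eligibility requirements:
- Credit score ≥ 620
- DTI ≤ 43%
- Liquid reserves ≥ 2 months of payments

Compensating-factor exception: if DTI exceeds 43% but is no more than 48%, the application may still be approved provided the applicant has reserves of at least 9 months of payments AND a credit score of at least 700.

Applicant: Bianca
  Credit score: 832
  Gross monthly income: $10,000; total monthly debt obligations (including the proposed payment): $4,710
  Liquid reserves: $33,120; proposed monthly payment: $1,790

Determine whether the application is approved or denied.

Credit score 832 ≥ 620 (meets base)
DTI = 4,710/10,000 = 47.1% > 43% — standard DTI limit exceeded.
Reserves: 33,120 ÷ 1,790 = 18.5 months (meets 2-month minimum)
47.1% falls in the override range (43%–48%), so the compensating-factor test applies.
Override check — reserves: 18.5 mo (ok); score: 832 (ok).
Both compensating conditions met → exception applies.

Approved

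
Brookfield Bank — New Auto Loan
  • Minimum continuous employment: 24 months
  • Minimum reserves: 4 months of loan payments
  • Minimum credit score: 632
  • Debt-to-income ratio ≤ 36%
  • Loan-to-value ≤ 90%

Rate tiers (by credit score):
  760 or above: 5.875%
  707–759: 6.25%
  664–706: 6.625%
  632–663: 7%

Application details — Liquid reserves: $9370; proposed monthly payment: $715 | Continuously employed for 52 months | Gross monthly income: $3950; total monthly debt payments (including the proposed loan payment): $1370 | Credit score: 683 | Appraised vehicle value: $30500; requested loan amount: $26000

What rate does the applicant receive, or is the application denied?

Approved at 6.625%

Credit score 683 ≥ 632 (meets minimum)
DTI = 1,370/3,950 = 34.7% ≤ 36%
Reserves = 9,370/715 = 13.1 months ≥ 4
Employment 52 ≥ 24 months
Loan-to-value = 26,000/30,500 = 85.2% — pass (90% max)
All requirements met. Score 683 falls in the 664–706 tier → 6.625%.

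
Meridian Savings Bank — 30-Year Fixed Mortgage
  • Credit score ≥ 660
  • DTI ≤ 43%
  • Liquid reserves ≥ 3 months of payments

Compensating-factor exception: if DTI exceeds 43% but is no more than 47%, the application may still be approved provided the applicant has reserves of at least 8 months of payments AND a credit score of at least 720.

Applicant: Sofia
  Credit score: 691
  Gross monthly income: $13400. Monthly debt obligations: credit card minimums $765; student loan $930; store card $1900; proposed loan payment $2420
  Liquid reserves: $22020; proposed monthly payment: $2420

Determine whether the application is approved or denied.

Denied

Credit score 691 ≥ 660 (meets base)
Total debts = (765 + 930 + 1,900 + 2,420) = 6,015. DTI = 6,015/13,400 = 44.9% > 43% — standard DTI limit exceeded.
Liquid reserves cover 22,020/2,420 = 9.1 months — ≥ 3 required
44.9% falls in the override range (43%–47%), so the compensating-factor test applies.
Override check — reserves: 9.1 mo (ok); score: 691 (below 720).
Override conditions not both satisfied; exception does not apply.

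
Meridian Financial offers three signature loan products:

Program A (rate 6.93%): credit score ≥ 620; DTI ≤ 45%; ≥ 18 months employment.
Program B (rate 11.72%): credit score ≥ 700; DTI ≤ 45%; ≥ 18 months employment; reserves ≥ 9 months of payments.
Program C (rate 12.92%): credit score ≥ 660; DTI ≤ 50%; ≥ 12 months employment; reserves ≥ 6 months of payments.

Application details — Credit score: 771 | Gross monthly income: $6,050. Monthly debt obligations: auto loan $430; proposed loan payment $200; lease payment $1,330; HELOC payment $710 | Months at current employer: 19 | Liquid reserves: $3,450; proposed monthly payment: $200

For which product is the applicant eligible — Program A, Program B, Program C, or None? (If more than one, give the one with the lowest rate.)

Program A

Total debts = (430 + 200 + 1,330 + 710) = 2,670; DTI = 2,670/6,050 = 44.1%.
Reserves = 3,450/200 = 17.2 months.
Program A: score 771 ≥ 620; DTI 44.1% ≤ 45%; employment 19 ≥ 18 mo → qualifies.
Program B: score 771 ≥ 700; DTI 44.1% ≤ 45%; employment 19 ≥ 18 mo; reserves 17.2 ≥ 9 mo → qualifies.
Program C: score 771 ≥ 660; DTI 44.1% ≤ 50%; employment 19 ≥ 12 mo; reserves 17.2 ≥ 6 mo → qualifies.
Qualifying: Program A, Program B, Program C. Lowest rate is 6.93% → Program A.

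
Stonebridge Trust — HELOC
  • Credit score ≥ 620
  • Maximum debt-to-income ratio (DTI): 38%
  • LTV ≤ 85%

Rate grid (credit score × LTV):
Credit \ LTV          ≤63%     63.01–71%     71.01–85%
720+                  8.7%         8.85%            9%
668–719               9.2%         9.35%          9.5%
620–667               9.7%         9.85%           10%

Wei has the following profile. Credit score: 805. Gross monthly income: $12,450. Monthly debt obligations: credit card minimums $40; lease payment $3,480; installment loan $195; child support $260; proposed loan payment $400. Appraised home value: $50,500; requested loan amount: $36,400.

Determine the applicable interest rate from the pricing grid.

9%

Credit score 805 ≥ 620; Total monthly debts = (40 + 3,480 + 195 + 260 + 400) = 4,375. DTI = 4,375/12,450 = 35.1% ≤ 38%
LTV = 36,400/50,500 = 72.1% ≤ 85%
Score 805 is in the 720+ band; LTV 72.1% is in the 71.01–85% band → 9%.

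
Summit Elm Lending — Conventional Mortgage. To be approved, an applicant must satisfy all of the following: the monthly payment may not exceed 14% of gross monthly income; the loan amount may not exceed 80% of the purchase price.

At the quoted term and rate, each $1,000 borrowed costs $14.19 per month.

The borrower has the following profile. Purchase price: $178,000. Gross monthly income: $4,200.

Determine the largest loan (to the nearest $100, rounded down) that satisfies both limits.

Payment cap: 14% × $4,200 = $588/month.
At $14.19 per $1,000, that supports 588/14.19 × 1,000 ≈ $41,437 → $41,400.
LTV cap: 80% × $178,000 = $142,400 → $142,400.
Binding constraint: payment-to-income.

$41,400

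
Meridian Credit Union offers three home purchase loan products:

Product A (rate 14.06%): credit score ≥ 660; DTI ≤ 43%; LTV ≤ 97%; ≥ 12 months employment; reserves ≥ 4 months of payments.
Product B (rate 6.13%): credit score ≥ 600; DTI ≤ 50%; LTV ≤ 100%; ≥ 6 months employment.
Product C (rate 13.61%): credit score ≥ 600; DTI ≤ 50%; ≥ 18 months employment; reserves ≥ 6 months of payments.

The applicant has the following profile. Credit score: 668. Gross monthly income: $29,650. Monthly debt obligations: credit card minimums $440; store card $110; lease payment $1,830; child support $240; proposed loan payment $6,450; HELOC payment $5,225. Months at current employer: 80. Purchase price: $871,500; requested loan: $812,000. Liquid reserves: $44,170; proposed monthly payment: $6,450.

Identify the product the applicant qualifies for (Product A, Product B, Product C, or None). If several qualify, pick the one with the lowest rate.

Total debts = (440 + 110 + 1,830 + 240 + 6,450 + 5,225) = 14,295; DTI = 14,295/29,650 = 48.2%.
LTV = 812,000/871,500 = 93.2%.
Reserves = 44,170/6,450 = 6.8 months.
Product A: score 668 ≥ 660; DTI 48.2% > 43%; LTV 93.2% ≤ 97%; employment 80 ≥ 12 mo; reserves 6.8 ≥ 4 mo → does not qualify.
Product B: score 668 ≥ 600; DTI 48.2% ≤ 50%; LTV 93.2% ≤ 100%; employment 80 ≥ 6 mo → qualifies.
Product C: score 668 ≥ 600; DTI 48.2% ≤ 50%; employment 80 ≥ 18 mo; reserves 6.8 ≥ 6 mo → qualifies.
Qualifying: Product B, Product C. Lowest rate is 6.13% → Product B.

Product B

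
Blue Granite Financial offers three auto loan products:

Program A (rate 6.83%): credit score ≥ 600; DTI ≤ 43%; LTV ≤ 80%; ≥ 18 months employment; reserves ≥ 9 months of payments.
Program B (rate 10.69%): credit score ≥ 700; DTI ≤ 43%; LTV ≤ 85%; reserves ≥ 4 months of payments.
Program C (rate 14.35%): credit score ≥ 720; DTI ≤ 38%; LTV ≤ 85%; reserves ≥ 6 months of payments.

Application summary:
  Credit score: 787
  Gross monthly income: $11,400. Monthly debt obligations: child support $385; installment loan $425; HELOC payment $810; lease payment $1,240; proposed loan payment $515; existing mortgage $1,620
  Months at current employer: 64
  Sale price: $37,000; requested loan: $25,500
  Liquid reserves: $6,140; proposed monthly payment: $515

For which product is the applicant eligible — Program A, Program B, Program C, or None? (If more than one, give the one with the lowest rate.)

None

Total debts = (385 + 425 + 810 + 1,240 + 515 + 1,620) = 4,995; DTI = 4,995/11,400 = 43.8%.
LTV = 25,500/37,000 = 68.9%.
Reserves = 6,140/515 = 11.9 months.
Program A: score 787 ≥ 600; DTI 43.8% > 43%; LTV 68.9% ≤ 80%; employment 64 ≥ 18 mo; reserves 11.9 ≥ 9 mo → does not qualify.
Program B: score 787 ≥ 700; DTI 43.8% > 43%; LTV 68.9% ≤ 85%; reserves 11.9 ≥ 4 mo → does not qualify.
Program C: score 787 ≥ 720; DTI 43.8% > 38%; LTV 68.9% ≤ 85%; reserves 11.9 ≥ 6 mo → does not qualify.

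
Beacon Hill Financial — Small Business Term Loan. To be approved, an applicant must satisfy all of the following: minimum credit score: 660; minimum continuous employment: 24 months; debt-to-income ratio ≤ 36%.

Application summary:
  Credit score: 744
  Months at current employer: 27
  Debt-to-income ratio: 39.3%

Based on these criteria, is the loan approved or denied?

Credit score 744 ≥ 660 (meets)
Employment 27 ≥ 24 months
DTI 39.3% is over the 36% limit
Fails on DTI.

Denied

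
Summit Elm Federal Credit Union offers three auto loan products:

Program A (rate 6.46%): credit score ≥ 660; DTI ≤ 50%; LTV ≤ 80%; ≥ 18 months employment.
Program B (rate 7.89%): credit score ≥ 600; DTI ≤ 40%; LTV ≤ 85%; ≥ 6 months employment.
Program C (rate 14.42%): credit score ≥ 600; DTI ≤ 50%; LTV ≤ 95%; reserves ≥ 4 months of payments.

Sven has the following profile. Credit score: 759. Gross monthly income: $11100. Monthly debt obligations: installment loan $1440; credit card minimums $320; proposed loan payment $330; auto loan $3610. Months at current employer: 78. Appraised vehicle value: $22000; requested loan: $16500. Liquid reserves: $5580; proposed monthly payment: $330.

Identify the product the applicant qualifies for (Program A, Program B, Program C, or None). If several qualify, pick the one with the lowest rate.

None

Total debts = (1,440 + 320 + 330 + 3,610) = 5,700; DTI = 5,700/11,100 = 51.4%.
LTV = 16,500/22,000 = 75%.
Reserves = 5,580/330 = 16.9 months.
Program A: score 759 ≥ 660; DTI 51.4% > 50%; LTV 75% ≤ 80%; employment 78 ≥ 18 mo → does not qualify.
Program B: score 759 ≥ 600; DTI 51.4% > 40%; LTV 75% ≤ 85%; employment 78 ≥ 6 mo → does not qualify.
Program C: score 759 ≥ 600; DTI 51.4% > 50%; LTV 75% ≤ 95%; reserves 16.9 ≥ 4 mo → does not qualify.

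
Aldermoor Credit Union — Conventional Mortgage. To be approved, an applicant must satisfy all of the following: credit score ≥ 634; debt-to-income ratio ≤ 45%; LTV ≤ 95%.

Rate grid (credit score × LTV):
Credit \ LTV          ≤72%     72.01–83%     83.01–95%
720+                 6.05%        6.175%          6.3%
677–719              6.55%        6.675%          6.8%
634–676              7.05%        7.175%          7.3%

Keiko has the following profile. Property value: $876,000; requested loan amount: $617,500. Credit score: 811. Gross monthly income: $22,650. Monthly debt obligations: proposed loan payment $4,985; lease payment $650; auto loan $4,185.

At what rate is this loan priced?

6.05%

Credit score 811 ≥ 634; Total monthly debts = (4,985 + 650 + 4,185) = 9,820. DTI: 9,820 ÷ 22,650 = 43.4%, within the 45% cap
LTV = 617,500/876,000 = 70.5% ≤ 95%
Row: 811 falls in 720+. Column: 70.5% falls in ≤72%. Rate = 6.05%.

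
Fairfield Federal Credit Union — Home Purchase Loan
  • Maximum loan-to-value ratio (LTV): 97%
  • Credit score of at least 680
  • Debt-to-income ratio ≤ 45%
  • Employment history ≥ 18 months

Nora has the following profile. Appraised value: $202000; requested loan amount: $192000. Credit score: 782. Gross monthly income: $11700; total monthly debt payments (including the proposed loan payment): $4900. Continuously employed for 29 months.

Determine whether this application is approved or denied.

Approved

LTV: 192,000 ÷ 202,000 = 95%, within 97% cap
Credit score 782 ≥ 680 (meets)
DTI: 4,900 ÷ 11,700 = 41.9%, within the 45% cap
Employment 29 ≥ 18 months
All criteria satisfied.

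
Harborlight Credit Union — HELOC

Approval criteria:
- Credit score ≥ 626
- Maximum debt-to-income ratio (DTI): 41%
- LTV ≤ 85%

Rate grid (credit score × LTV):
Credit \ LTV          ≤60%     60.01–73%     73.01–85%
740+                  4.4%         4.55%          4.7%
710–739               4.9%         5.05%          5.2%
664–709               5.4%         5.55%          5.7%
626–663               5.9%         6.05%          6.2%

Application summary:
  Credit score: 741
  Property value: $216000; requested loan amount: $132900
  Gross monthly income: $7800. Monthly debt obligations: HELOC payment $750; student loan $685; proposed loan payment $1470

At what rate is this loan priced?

4.55%

Credit score 741 ≥ 626; Total monthly debts = (750 + 685 + 1,470) = 2,905. Debt-to-income = 2,905/7,800 = 37.2% — meets 41% limit
Loan-to-value = 132,900/216,000 = 61.5% — pass (85% max)
Credit 741 → row 740+; LTV 61.5% → column 60.01–73%. Grid cell → 4.55%.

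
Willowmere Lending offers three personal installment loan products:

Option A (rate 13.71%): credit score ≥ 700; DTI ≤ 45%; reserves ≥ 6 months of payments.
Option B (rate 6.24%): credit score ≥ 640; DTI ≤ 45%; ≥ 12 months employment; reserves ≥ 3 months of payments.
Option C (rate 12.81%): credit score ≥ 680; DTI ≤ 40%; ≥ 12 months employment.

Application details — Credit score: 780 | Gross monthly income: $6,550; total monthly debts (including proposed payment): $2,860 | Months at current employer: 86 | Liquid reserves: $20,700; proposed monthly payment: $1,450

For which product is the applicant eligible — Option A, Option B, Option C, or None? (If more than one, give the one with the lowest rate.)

DTI = 2,860/6,550 = 43.7%.
Reserves = 20,700/1,450 = 14.3 months.
Option A: score 780 ≥ 700; DTI 43.7% ≤ 45%; reserves 14.3 ≥ 6 mo → qualifies.
Option B: score 780 ≥ 640; DTI 43.7% ≤ 45%; employment 86 ≥ 12 mo; reserves 14.3 ≥ 3 mo → qualifies.
Option C: score 780 ≥ 680; DTI 43.7% > 40%; employment 86 ≥ 12 mo → does not qualify.
Qualifying: Option A, Option B. Lowest rate is 6.24% → Option B.

Option B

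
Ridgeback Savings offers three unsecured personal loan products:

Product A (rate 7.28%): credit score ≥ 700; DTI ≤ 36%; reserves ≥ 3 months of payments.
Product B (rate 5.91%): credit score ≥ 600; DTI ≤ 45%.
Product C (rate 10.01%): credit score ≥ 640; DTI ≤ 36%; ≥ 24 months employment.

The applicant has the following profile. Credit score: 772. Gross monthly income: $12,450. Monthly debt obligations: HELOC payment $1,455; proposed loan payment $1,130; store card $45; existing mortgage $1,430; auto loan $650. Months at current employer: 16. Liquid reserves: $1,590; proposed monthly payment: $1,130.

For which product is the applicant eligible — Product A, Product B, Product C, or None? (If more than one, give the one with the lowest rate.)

Product B

Total debts = (1,455 + 1,130 + 45 + 1,430 + 650) = 4,710; DTI = 4,710/12,450 = 37.8%.
Reserves = 1,590/1,130 = 1.4 months.
Product A: score 772 ≥ 700; DTI 37.8% > 36%; reserves 1.4 < 3 mo → does not qualify.
Product B: score 772 ≥ 600; DTI 37.8% ≤ 45% → qualifies.
Product C: score 772 ≥ 640; DTI 37.8% > 36%; employment 16 < 24 mo → does not qualify.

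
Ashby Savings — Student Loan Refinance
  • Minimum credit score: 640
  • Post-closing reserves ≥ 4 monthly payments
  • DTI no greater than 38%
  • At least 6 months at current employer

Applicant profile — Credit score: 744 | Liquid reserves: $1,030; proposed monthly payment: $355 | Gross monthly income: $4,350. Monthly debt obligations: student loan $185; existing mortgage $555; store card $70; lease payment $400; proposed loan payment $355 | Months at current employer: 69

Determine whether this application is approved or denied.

Denied

Credit score 744 ≥ 640 (meets)
Liquid reserves cover 1,030/355 = 2.9 months — < 4 required
Total monthly debts = (185 + 555 + 70 + 400 + 355) = 1,565. DTI: 1,565 ÷ 4,350 = 36%, within the 38% cap
Employment 69 ≥ 6 months
Fails on reserves.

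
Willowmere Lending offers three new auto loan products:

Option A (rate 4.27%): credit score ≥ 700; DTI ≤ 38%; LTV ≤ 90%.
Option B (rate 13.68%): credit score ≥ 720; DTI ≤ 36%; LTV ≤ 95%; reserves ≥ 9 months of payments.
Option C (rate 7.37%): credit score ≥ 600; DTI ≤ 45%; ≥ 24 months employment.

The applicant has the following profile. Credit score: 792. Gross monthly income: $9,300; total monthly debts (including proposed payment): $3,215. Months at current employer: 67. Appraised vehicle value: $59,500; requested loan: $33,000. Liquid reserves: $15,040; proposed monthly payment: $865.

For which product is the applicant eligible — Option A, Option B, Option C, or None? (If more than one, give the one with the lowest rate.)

Option A

DTI = 3,215/9,300 = 34.6%.
LTV = 33,000/59,500 = 55.5%.
Reserves = 15,040/865 = 17.4 months.
Option A: score 792 ≥ 700; DTI 34.6% ≤ 38%; LTV 55.5% ≤ 90% → qualifies.
Option B: score 792 ≥ 720; DTI 34.6% ≤ 36%; LTV 55.5% ≤ 95%; reserves 17.4 ≥ 9 mo → qualifies.
Option C: score 792 ≥ 600; DTI 34.6% ≤ 45%; employment 67 ≥ 24 mo → qualifies.
Qualifying: Option A, Option B, Option C. Lowest rate is 4.27% → Option A.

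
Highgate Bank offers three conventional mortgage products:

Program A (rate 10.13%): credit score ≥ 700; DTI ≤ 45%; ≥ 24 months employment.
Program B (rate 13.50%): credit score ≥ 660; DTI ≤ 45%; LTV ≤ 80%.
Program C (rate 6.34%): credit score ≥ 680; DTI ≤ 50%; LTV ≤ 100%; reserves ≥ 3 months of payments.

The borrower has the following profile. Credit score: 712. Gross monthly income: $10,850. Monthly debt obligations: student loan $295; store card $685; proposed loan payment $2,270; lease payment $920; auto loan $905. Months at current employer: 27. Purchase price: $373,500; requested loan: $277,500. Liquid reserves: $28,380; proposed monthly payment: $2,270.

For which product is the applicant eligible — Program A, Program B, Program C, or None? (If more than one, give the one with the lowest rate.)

Program C

Total debts = (295 + 685 + 2,270 + 920 + 905) = 5,075; DTI = 5,075/10,850 = 46.8%.
LTV = 277,500/373,500 = 74.3%.
Reserves = 28,380/2,270 = 12.5 months.
Program A: score 712 ≥ 700; DTI 46.8% > 45%; employment 27 ≥ 24 mo → does not qualify.
Program B: score 712 ≥ 660; DTI 46.8% > 45%; LTV 74.3% ≤ 80% → does not qualify.
Program C: score 712 ≥ 680; DTI 46.8% ≤ 50%; LTV 74.3% ≤ 100%; reserves 12.5 ≥ 3 mo → qualifies.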